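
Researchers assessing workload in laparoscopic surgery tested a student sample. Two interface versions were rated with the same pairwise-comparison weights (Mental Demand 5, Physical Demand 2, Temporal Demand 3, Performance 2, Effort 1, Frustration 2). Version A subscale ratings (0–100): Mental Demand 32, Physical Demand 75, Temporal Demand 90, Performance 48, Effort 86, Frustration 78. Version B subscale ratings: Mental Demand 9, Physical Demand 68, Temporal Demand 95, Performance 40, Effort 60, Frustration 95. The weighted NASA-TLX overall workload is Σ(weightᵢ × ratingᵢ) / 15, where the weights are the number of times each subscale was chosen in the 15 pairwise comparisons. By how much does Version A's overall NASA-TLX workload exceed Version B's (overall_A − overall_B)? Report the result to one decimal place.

8.1

Version A weighted sum = 5·32 + 2·75 + 3·90 + 2·48 + 1·86 + 2·78 = 160 + 150 + 270 + 96 + 86 + 156 = 918; overall_A = 918/15 = 61.2000.
Version B weighted sum = 5·9 + 2·68 + 3·95 + 2·40 + 1·60 + 2·95 = 45 + 136 + 285 + 80 + 60 + 190 = 796; overall_B = 796/15 = 53.0667.
Difference = 61.2000 − 53.0667 = 8.1333 ≈ 8.1.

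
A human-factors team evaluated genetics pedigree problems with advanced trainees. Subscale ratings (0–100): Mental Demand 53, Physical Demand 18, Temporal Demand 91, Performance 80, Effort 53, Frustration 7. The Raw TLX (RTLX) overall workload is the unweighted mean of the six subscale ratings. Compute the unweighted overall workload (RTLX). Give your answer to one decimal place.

Sum of ratings = 53 + 18 + 91 + 80 + 53 + 7 = 302.
RTLX = 302 / 6 = 50.3333 ≈ 50.3.

50.3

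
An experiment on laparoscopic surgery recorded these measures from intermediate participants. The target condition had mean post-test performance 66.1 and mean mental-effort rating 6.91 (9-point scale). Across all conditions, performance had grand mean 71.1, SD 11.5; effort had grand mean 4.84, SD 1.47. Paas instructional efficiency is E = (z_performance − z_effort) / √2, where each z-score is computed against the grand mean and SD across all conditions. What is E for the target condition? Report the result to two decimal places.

-1.30

z_performance = (66.1 − 71.1) / 11.5 = -5.0000 / 11.5 = -0.4348.
z_effort = (6.91 − 4.84) / 1.47 = 2.0700 / 1.47 = 1.4082.
z_P − z_E = -0.4348 − 1.4082 = -1.8430.
E = -1.8430 / √2 = -1.8430 / 1.41421 = -1.3032 ≈ -1.30.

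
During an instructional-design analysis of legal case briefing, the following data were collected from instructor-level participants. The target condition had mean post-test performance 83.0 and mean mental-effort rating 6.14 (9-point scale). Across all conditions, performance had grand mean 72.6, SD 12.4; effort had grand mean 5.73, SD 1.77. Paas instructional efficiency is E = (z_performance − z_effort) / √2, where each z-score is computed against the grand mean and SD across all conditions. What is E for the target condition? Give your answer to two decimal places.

z_performance = (83.0 − 72.6) / 12.4 = 10.4000 / 12.4 = 0.8387.
z_effort = (6.14 − 5.73) / 1.77 = 0.4100 / 1.77 = 0.2316.
z_P − z_E = 0.8387 − 0.2316 = 0.6071.
E = 0.6071 / √2 = 0.6071 / 1.41421 = 0.4293 ≈ 0.43.

0.43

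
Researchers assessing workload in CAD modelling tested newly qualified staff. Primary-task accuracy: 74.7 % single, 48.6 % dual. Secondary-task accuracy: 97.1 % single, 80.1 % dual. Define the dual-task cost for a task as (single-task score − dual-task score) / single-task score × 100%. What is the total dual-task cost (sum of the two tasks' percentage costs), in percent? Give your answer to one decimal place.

Primary cost = (74.7 − 48.6) / 74.7 × 100% = 34.9398%.
Secondary cost = (97.1 − 80.1) / 97.1 × 100% = 17.5077%.
Total = 34.9398% + 17.5077% = 52.4475% ≈ 52.4%.

52.4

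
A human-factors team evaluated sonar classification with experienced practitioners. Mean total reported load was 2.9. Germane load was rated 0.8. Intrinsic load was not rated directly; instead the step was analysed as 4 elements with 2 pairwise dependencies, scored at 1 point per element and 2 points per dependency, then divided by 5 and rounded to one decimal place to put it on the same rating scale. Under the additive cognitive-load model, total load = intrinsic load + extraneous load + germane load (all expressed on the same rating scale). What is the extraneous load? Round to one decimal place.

0.5

Intrinsic (element-interactivity): (4 × 1 + 2 × 2) / 5 = 8 / 5 = 1.6000 → 1.6.
extraneous load = total − intrinsic − germane
             = 2.9 − 1.6 − 0.8 = 0.5.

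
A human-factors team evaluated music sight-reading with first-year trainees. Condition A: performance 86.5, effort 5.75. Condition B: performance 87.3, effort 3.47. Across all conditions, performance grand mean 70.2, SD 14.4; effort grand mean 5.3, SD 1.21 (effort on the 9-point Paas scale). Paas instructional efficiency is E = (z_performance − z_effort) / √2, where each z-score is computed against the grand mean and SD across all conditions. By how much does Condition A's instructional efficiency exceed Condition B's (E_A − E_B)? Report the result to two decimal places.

Condition A: z_P = (86.5 − 70.2)/14.4 = 1.1319; z_E = (5.75 − 5.3)/1.21 = 0.3719; E_A = (1.1319 − 0.3719)/√2 = 0.5374.
Condition B: z_P = (87.3 − 70.2)/14.4 = 1.1875; z_E = (3.47 − 5.3)/1.21 = -1.5124; E_B = (1.1875 − (-1.5124))/√2 = 1.9091.
E_A − E_B = 0.5374 − 1.9091 = -1.3717 ≈ -1.37.

-1.37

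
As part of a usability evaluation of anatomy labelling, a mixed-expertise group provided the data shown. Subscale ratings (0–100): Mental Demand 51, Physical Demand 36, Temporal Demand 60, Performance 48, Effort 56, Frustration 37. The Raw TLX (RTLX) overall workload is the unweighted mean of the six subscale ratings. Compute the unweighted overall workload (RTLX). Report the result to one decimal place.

48.0

Sum of ratings = 51 + 36 + 60 + 48 + 56 + 37 = 288.
RTLX = 288 / 6 = 48.0000 ≈ 48.0.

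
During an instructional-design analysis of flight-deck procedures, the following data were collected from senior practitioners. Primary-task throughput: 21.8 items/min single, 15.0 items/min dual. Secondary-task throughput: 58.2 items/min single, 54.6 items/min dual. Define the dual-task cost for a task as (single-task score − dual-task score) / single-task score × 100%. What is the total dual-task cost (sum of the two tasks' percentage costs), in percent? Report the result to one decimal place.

Primary cost = (21.8 − 15.0) / 21.8 × 100% = 31.1927%.
Secondary cost = (58.2 − 54.6) / 58.2 × 100% = 6.1856%.
Total = 31.1927% + 6.1856% = 37.3783% ≈ 37.4%.

37.4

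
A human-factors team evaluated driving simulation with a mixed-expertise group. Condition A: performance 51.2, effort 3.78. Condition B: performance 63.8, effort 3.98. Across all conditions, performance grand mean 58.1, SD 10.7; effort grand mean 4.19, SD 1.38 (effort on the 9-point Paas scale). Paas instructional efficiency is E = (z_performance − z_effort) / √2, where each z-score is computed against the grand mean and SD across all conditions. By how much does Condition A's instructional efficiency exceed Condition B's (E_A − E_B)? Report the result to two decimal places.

-0.73

Condition A: z_P = (51.2 − 58.1)/10.7 = -0.6449; z_E = (3.78 − 4.19)/1.38 = -0.2971; E_A = (-0.6449 − (-0.2971))/√2 = -0.2459.
Condition B: z_P = (63.8 − 58.1)/10.7 = 0.5327; z_E = (3.98 − 4.19)/1.38 = -0.1522; E_B = (0.5327 − (-0.1522))/√2 = 0.4843.
E_A − E_B = -0.2459 − 0.4843 = -0.7302 ≈ -0.73.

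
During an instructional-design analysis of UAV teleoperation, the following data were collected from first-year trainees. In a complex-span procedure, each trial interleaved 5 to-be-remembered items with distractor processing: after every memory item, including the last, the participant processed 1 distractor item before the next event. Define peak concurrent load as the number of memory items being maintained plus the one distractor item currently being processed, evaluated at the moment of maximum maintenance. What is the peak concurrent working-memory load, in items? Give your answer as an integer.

Maintenance is greatest during the distractor(s) after memory item 5: all 5 memory items are being held.
One distractor item is concurrently being processed.
Peak concurrent load = 5 + 1 = 6 items.

6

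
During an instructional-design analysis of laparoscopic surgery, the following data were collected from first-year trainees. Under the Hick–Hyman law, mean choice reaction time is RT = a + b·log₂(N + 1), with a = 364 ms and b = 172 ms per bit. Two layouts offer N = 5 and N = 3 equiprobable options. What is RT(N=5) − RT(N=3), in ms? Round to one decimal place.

RT(5) = 364 + 172·log₂(6) = 364 + 172·2.5850 = 808.6200 ms.
RT(3) = 364 + 172·log₂(4) = 364 + 172·2.0000 = 708.0000 ms.
Difference = 808.6200 − 708.0000 = 100.6200 ≈ 100.6 ms.

100.6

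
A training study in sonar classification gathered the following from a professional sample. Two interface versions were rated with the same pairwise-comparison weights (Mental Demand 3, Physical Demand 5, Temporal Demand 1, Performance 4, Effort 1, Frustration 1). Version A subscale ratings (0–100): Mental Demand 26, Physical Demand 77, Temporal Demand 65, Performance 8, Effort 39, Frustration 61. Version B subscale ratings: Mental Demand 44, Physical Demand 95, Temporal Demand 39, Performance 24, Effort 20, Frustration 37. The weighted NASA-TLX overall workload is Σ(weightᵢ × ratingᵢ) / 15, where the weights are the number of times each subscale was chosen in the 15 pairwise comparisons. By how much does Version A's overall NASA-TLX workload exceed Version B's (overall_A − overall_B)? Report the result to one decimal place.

-9.3

Version A weighted sum = 3·26 + 5·77 + 1·65 + 4·8 + 1·39 + 1·61 = 78 + 385 + 65 + 32 + 39 + 61 = 660; overall_A = 660/15 = 44.0000.
Version B weighted sum = 3·44 + 5·95 + 1·39 + 4·24 + 1·20 + 1·37 = 132 + 475 + 39 + 96 + 20 + 37 = 799; overall_B = 799/15 = 53.2667.
Difference = 44.0000 − 53.2667 = -9.2667 ≈ -9.3.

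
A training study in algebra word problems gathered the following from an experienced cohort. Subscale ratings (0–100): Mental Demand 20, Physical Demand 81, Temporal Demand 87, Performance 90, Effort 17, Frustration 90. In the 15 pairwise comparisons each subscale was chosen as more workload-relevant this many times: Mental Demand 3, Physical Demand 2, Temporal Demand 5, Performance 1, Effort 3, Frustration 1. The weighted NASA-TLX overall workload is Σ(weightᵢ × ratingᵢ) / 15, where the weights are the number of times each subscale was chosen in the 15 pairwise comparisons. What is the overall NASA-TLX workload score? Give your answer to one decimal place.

59.2

The tallies are the weights (they sum to 15).
Weighted sum = 3·20 + 2·81 + 5·87 + 1·90 + 3·17 + 1·90
            = 60 + 162 + 435 + 90 + 51 + 90 = 888.
Overall workload = 888 / 15 = 59.2000 ≈ 59.2.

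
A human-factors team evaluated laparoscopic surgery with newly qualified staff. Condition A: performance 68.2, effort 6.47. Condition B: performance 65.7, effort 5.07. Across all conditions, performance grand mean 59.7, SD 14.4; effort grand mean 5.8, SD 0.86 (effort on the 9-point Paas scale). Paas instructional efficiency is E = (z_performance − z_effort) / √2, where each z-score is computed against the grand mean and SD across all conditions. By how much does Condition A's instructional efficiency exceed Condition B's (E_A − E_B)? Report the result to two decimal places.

-1.03

Condition A: z_P = (68.2 − 59.7)/14.4 = 0.5903; z_E = (6.47 − 5.8)/0.86 = 0.7791; E_A = (0.5903 − 0.7791)/√2 = -0.1335.
Condition B: z_P = (65.7 − 59.7)/14.4 = 0.4167; z_E = (5.07 − 5.8)/0.86 = -0.8488; E_B = (0.4167 − (-0.8488))/√2 = 0.8948.
E_A − E_B = -0.1335 − 0.8948 = -1.0283 ≈ -1.03.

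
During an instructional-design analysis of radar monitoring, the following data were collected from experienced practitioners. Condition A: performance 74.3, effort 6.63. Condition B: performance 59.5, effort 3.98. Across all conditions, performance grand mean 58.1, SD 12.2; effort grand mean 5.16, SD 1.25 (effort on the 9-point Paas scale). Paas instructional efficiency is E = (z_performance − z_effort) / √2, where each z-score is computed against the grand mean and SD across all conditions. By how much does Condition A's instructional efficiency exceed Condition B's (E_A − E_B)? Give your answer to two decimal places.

-0.64

Condition A: z_P = (74.3 − 58.1)/12.2 = 1.3279; z_E = (6.63 − 5.16)/1.25 = 1.1760; E_A = (1.3279 − 1.1760)/√2 = 0.1074.
Condition B: z_P = (59.5 − 58.1)/12.2 = 0.1148; z_E = (3.98 − 5.16)/1.25 = -0.9440; E_B = (0.1148 − (-0.9440))/√2 = 0.7487.
E_A − E_B = 0.1074 − 0.7487 = -0.6413 ≈ -0.64.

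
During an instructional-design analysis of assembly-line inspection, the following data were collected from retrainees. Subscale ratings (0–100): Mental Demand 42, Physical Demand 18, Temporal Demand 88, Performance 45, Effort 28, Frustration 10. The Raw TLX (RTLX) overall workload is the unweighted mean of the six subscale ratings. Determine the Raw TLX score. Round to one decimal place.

38.5

Sum of ratings = 42 + 18 + 88 + 45 + 28 + 10 = 231.
RTLX = 231 / 6 = 38.5000 ≈ 38.5.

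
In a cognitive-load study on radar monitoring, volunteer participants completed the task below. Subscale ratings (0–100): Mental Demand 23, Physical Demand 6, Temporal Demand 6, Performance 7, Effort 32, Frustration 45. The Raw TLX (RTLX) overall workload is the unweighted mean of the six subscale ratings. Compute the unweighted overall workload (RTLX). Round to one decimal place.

19.8

Sum of ratings = 23 + 6 + 6 + 7 + 32 + 45 = 119.
RTLX = 119 / 6 = 19.8333 ≈ 19.8.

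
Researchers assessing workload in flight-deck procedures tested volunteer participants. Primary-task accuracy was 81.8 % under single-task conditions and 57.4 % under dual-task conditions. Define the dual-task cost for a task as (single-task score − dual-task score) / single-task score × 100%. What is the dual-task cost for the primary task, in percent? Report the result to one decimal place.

Cost = (81.8 − 57.4) / 81.8 × 100%
     = 24.4000 / 81.8 × 100% = 29.8289%.
≈ 29.8%.

29.8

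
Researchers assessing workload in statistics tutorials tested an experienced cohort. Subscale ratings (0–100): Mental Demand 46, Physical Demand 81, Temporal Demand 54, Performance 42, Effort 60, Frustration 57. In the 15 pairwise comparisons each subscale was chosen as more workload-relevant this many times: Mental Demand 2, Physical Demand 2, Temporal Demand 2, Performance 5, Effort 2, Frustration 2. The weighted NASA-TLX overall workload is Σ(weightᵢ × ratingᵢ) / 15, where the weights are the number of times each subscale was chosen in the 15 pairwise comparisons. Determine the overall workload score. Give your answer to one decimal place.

The tallies are the weights (they sum to 15).
Weighted sum = 2·46 + 2·81 + 2·54 + 5·42 + 2·60 + 2·57
            = 92 + 162 + 108 + 210 + 120 + 114 = 806.
Overall workload = 806 / 15 = 53.7333 ≈ 53.7.

53.7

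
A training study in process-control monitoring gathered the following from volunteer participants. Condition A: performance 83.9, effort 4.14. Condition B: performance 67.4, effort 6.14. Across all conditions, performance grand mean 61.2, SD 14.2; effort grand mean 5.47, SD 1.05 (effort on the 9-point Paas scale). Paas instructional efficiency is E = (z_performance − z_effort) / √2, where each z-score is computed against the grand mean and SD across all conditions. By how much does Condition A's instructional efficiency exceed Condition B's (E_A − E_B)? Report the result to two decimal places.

2.17

Condition A: z_P = (83.9 − 61.2)/14.2 = 1.5986; z_E = (4.14 − 5.47)/1.05 = -1.2667; E_A = (1.5986 − (-1.2667))/√2 = 2.0261.
Condition B: z_P = (67.4 − 61.2)/14.2 = 0.4366; z_E = (6.14 − 5.47)/1.05 = 0.6381; E_B = (0.4366 − 0.6381)/√2 = -0.1425.
E_A − E_B = 2.0261 − (-0.1425) = 2.1686 ≈ 2.17.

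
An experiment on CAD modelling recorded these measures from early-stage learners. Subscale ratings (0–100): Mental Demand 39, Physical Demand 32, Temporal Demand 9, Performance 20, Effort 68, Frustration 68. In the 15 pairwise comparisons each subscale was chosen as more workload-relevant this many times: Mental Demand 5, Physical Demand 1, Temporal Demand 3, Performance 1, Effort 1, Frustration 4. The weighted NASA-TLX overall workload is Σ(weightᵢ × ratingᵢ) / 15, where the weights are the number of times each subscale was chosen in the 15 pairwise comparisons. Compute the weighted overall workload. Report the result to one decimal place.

The tallies are the weights (they sum to 15).
Weighted sum = 5·39 + 1·32 + 3·9 + 1·20 + 1·68 + 4·68
            = 195 + 32 + 27 + 20 + 68 + 272 = 614.
Overall workload = 614 / 15 = 40.9333 ≈ 40.9.

40.9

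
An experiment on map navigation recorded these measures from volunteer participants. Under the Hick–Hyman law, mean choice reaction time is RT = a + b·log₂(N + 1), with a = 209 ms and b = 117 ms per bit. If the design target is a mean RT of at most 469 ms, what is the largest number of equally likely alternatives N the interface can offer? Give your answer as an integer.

Set 209 + 117·log₂(N + 1) ≤ 469.
log₂(N + 1) ≤ (469 − 209) / 117 = 2.2222.
N + 1 ≤ 2^2.2222 = 4.6660.
N ≤ 3.6660, so the largest integer N is 3.

3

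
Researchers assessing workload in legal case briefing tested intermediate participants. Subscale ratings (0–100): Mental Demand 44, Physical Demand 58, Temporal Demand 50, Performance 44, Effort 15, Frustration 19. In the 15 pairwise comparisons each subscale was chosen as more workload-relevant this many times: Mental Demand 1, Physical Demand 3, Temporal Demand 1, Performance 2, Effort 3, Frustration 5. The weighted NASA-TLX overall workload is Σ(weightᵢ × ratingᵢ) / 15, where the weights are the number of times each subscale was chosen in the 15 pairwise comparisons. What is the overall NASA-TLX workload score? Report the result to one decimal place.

33.1

The tallies are the weights (they sum to 15).
Weighted sum = 1·44 + 3·58 + 1·50 + 2·44 + 3·15 + 5·19
            = 44 + 174 + 50 + 88 + 45 + 95 = 496.
Overall workload = 496 / 15 = 33.0667 ≈ 33.1.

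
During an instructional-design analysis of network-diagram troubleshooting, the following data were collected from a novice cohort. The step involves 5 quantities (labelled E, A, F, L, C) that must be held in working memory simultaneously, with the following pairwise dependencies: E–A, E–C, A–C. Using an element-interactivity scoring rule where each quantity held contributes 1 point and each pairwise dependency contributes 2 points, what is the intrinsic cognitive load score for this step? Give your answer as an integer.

Count of quantities held simultaneously: 5.
Count of pairwise dependencies listed: 3.
Element contribution: 5 × 1 = 5.
Interaction contribution: 3 × 2 = 6.
Intrinsic load = 5 + 6 = 11.

11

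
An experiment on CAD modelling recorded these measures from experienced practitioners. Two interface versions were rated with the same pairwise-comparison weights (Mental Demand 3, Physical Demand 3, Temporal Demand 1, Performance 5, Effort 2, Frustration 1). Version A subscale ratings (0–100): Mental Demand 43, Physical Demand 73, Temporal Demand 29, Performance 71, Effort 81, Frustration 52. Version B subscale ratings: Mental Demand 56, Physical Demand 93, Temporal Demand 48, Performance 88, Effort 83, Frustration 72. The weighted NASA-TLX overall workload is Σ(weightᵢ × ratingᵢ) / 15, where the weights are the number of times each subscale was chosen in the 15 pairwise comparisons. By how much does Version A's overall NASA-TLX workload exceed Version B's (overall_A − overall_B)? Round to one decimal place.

Version A weighted sum = 3·43 + 3·73 + 1·29 + 5·71 + 2·81 + 1·52 = 129 + 219 + 29 + 355 + 162 + 52 = 946; overall_A = 946/15 = 63.0667.
Version B weighted sum = 3·56 + 3·93 + 1·48 + 5·88 + 2·83 + 1·72 = 168 + 279 + 48 + 440 + 166 + 72 = 1173; overall_B = 1173/15 = 78.2000.
Difference = 63.0667 − 78.2000 = -15.1333 ≈ -15.1.

-15.1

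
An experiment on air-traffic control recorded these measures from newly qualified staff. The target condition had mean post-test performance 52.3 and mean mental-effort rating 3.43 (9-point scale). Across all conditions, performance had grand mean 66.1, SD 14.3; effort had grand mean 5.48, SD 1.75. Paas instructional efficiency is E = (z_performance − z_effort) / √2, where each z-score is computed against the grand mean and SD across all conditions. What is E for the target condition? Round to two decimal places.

0.15

z_performance = (52.3 − 66.1) / 14.3 = -13.8000 / 14.3 = -0.9650.
z_effort = (3.43 − 5.48) / 1.75 = -2.0500 / 1.75 = -1.1714.
z_P − z_E = -0.9650 − (-1.1714) = 0.2064.
E = 0.2064 / √2 = 0.2064 / 1.41421 = 0.1459 ≈ 0.15.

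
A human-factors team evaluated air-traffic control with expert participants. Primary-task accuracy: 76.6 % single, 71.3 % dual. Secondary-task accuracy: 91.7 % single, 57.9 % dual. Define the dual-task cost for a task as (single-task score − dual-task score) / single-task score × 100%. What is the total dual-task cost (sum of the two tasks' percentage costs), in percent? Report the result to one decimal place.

43.8

Primary cost = (76.6 − 71.3) / 76.6 × 100% = 6.9191%.
Secondary cost = (91.7 − 57.9) / 91.7 × 100% = 36.8593%.
Total = 6.9191% + 36.8593% = 43.7784% ≈ 43.8%.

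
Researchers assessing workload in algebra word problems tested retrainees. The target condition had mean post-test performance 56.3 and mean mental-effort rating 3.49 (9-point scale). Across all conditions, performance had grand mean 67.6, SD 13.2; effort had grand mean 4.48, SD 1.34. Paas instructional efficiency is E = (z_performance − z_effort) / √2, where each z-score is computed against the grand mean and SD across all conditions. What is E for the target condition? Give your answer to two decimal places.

-0.08

z_performance = (56.3 − 67.6) / 13.2 = -11.3000 / 13.2 = -0.8561.
z_effort = (3.49 − 4.48) / 1.34 = -0.9900 / 1.34 = -0.7388.
z_P − z_E = -0.8561 − (-0.7388) = -0.1173.
E = -0.1173 / √2 = -0.1173 / 1.41421 = -0.0829 ≈ -0.08.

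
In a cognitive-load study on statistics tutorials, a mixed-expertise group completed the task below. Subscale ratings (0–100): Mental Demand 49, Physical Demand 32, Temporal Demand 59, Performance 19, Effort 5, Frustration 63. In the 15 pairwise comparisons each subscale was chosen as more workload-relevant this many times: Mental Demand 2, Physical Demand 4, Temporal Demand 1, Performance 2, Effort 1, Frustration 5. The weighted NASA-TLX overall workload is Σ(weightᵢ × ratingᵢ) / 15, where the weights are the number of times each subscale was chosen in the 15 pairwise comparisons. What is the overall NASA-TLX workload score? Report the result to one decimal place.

42.9

The tallies are the weights (they sum to 15).
Weighted sum = 2·49 + 4·32 + 1·59 + 2·19 + 1·5 + 5·63
            = 98 + 128 + 59 + 38 + 5 + 315 = 643.
Overall workload = 643 / 15 = 42.8667 ≈ 42.9.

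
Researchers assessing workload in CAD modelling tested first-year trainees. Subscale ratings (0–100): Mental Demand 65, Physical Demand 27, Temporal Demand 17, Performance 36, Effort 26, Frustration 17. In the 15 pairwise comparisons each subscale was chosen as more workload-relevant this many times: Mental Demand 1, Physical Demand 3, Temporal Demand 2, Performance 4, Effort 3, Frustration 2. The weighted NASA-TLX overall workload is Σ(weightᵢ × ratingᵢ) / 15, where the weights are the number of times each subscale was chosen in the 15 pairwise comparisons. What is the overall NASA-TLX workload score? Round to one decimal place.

The tallies are the weights (they sum to 15).
Weighted sum = 1·65 + 3·27 + 2·17 + 4·36 + 3·26 + 2·17
            = 65 + 81 + 34 + 144 + 78 + 34 = 436.
Overall workload = 436 / 15 = 29.0667 ≈ 29.1.

29.1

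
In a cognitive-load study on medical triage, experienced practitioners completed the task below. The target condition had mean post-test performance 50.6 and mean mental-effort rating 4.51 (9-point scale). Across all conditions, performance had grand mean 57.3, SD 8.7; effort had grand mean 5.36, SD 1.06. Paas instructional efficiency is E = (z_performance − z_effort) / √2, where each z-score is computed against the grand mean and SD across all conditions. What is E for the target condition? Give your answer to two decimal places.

0.02

z_performance = (50.6 − 57.3) / 8.7 = -6.7000 / 8.7 = -0.7701.
z_effort = (4.51 − 5.36) / 1.06 = -0.8500 / 1.06 = -0.8019.
z_P − z_E = -0.7701 − (-0.8019) = 0.0318.
E = 0.0318 / √2 = 0.0318 / 1.41421 = 0.0225 ≈ 0.02.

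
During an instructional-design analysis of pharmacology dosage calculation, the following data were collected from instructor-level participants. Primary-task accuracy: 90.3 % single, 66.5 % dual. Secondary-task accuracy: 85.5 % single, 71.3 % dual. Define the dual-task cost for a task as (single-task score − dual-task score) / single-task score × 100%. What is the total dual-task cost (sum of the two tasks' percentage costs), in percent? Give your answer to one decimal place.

43.0

Primary cost = (90.3 − 66.5) / 90.3 × 100% = 26.3566%.
Secondary cost = (85.5 − 71.3) / 85.5 × 100% = 16.6082%.
Total = 26.3566% + 16.6082% = 42.9648% ≈ 43.0%.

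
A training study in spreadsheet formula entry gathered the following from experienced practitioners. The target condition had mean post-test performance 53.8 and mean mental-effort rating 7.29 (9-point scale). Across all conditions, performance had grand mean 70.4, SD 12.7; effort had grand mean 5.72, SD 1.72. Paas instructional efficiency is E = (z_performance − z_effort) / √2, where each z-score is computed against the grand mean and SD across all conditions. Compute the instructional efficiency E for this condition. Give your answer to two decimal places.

z_performance = (53.8 − 70.4) / 12.7 = -16.6000 / 12.7 = -1.3071.
z_effort = (7.29 − 5.72) / 1.72 = 1.5700 / 1.72 = 0.9128.
z_P − z_E = -1.3071 − 0.9128 = -2.2199.
E = -2.2199 / √2 = -2.2199 / 1.41421 = -1.5697 ≈ -1.57.

-1.57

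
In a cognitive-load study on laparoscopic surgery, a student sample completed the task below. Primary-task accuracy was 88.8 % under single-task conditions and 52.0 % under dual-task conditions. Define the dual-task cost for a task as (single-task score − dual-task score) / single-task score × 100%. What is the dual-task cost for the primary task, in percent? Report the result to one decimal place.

Cost = (88.8 − 52.0) / 88.8 × 100%
     = 36.8000 / 88.8 × 100% = 41.4414%.
≈ 41.4%.

41.4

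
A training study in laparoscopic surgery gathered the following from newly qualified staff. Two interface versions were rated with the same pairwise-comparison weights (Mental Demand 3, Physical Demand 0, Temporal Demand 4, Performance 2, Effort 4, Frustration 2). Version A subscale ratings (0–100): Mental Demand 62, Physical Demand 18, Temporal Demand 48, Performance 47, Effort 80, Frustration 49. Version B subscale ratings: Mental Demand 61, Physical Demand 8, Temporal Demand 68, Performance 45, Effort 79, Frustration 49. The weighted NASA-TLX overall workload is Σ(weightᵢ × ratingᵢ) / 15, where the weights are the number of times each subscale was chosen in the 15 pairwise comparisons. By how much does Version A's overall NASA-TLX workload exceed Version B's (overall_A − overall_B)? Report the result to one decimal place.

-4.6

Version A weighted sum = 3·62 + 0·18 + 4·48 + 2·47 + 4·80 + 2·49 = 186 + 0 + 192 + 94 + 320 + 98 = 890; overall_A = 890/15 = 59.3333.
Version B weighted sum = 3·61 + 0·8 + 4·68 + 2·45 + 4·79 + 2·49 = 183 + 0 + 272 + 90 + 316 + 98 = 959; overall_B = 959/15 = 63.9333.
Difference = 59.3333 − 63.9333 = -4.6000 ≈ -4.6.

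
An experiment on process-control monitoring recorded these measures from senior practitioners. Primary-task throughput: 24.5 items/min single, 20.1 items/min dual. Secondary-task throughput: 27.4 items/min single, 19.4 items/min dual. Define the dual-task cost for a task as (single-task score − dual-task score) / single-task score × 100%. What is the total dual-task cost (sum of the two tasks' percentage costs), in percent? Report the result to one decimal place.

Primary cost = (24.5 − 20.1) / 24.5 × 100% = 17.9592%.
Secondary cost = (27.4 − 19.4) / 27.4 × 100% = 29.1971%.
Total = 17.9592% + 29.1971% = 47.1563% ≈ 47.2%.

47.2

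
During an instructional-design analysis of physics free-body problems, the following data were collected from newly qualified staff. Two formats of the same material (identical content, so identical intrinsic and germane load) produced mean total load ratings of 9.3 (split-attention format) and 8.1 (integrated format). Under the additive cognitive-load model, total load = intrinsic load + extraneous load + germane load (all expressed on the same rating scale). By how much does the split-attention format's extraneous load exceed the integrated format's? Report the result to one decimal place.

1.2

Intrinsic and germane load are equal across formats, so the difference in total load equals the difference in extraneous load.
Extraneous-load difference = 9.3 − 8.1 = 1.2.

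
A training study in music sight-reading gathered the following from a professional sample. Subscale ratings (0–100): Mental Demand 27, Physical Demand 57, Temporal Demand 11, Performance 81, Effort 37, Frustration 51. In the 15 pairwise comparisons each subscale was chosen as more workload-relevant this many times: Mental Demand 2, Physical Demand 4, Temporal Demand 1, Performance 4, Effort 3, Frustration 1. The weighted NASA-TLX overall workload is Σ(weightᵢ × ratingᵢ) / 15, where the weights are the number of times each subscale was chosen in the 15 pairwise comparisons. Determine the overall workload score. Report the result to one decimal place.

The tallies are the weights (they sum to 15).
Weighted sum = 2·27 + 4·57 + 1·11 + 4·81 + 3·37 + 1·51
            = 54 + 228 + 11 + 324 + 111 + 51 = 779.
Overall workload = 779 / 15 = 51.9333 ≈ 51.9.

51.9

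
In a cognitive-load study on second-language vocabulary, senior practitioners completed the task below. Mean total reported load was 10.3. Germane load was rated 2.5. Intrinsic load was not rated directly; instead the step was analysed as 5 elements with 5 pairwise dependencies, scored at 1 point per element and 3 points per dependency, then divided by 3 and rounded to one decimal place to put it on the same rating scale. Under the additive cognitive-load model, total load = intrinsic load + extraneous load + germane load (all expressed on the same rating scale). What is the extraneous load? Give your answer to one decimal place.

Intrinsic (element-interactivity): (5 × 1 + 5 × 3) / 3 = 20 / 3 = 6.6667 → 6.7.
extraneous load = total − intrinsic − germane
             = 10.3 − 6.7 − 2.5 = 1.1.

1.1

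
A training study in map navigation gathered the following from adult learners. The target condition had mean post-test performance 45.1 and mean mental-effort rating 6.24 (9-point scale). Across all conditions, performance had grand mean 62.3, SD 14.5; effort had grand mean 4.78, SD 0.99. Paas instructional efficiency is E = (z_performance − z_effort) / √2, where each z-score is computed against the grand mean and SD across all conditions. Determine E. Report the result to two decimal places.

-1.88

z_performance = (45.1 − 62.3) / 14.5 = -17.2000 / 14.5 = -1.1862.
z_effort = (6.24 − 4.78) / 0.99 = 1.4600 / 0.99 = 1.4747.
z_P − z_E = -1.1862 − 1.4747 = -2.6609.
E = -2.6609 / √2 = -2.6609 / 1.41421 = -1.8815 ≈ -1.88.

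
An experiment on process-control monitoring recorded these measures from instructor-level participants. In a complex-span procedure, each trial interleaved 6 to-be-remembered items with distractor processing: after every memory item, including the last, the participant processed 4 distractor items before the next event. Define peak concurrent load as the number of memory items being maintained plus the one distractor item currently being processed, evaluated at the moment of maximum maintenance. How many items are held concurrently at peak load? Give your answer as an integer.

Maintenance is greatest during the distractor(s) after memory item 6: all 6 memory items are being held.
One distractor item is concurrently being processed.
Peak concurrent load = 6 + 1 = 7 items.

7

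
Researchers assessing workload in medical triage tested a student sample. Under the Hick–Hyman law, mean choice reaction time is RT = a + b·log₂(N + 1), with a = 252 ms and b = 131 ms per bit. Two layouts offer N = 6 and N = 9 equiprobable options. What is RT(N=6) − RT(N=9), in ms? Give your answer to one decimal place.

RT(6) = 252 + 131·log₂(7) = 252 + 131·2.8074 = 619.7694 ms.
RT(9) = 252 + 131·log₂(10) = 252 + 131·3.3219 = 687.1689 ms.
Difference = 619.7694 − 687.1689 = -67.3995 ≈ -67.4 ms.

-67.4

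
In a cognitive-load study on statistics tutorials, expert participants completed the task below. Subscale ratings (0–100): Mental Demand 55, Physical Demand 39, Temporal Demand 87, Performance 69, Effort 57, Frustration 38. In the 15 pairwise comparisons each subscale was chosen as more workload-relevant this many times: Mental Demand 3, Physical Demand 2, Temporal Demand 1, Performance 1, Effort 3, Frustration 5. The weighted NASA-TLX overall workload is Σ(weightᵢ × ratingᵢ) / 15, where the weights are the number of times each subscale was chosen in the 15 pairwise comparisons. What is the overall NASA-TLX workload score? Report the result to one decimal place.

The tallies are the weights (they sum to 15).
Weighted sum = 3·55 + 2·39 + 1·87 + 1·69 + 3·57 + 5·38
            = 165 + 78 + 87 + 69 + 171 + 190 = 760.
Overall workload = 760 / 15 = 50.6667 ≈ 50.7.

50.7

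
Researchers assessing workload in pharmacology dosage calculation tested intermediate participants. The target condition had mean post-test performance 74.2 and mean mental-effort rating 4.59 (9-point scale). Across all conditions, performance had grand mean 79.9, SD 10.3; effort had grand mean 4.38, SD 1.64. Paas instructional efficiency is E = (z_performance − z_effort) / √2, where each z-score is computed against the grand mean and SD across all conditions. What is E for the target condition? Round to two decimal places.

-0.48

z_performance = (74.2 − 79.9) / 10.3 = -5.7000 / 10.3 = -0.5534.
z_effort = (4.59 − 4.38) / 1.64 = 0.2100 / 1.64 = 0.1280.
z_P − z_E = -0.5534 − 0.1280 = -0.6814.
E = -0.6814 / √2 = -0.6814 / 1.41421 = -0.4818 ≈ -0.48.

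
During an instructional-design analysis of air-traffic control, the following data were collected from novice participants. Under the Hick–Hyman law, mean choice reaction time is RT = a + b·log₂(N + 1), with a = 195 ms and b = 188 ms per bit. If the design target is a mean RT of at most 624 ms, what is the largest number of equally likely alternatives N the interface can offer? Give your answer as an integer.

3

Set 195 + 188·log₂(N + 1) ≤ 624.
log₂(N + 1) ≤ (624 − 195) / 188 = 2.2819.
N + 1 ≤ 2^2.2819 = 4.8632.
N ≤ 3.8632, so the largest integer N is 3.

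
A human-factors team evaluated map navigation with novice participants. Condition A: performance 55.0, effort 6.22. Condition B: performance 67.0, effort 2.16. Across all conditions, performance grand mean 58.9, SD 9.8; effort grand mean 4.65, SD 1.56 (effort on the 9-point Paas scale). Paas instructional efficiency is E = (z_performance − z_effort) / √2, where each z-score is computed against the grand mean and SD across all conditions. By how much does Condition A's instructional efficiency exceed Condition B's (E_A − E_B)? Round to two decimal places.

-2.71

Condition A: z_P = (55.0 − 58.9)/9.8 = -0.3980; z_E = (6.22 − 4.65)/1.56 = 1.0064; E_A = (-0.3980 − 1.0064)/√2 = -0.9931.
Condition B: z_P = (67.0 − 58.9)/9.8 = 0.8265; z_E = (2.16 − 4.65)/1.56 = -1.5962; E_B = (0.8265 − (-1.5962))/√2 = 1.7131.
E_A − E_B = -0.9931 − 1.7131 = -2.7062 ≈ -2.71.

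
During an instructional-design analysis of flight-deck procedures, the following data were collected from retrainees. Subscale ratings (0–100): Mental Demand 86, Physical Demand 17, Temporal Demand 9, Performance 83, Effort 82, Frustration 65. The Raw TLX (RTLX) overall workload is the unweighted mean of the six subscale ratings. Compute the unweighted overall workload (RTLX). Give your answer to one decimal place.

Sum of ratings = 86 + 17 + 9 + 83 + 82 + 65 = 342.
RTLX = 342 / 6 = 57.0000 ≈ 57.0.

57.0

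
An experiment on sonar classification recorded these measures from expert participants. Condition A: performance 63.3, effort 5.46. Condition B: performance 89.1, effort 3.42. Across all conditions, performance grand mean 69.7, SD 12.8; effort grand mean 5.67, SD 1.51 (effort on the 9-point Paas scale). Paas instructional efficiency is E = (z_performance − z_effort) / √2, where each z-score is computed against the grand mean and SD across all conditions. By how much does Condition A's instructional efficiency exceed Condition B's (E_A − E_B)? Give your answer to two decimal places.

Condition A: z_P = (63.3 − 69.7)/12.8 = -0.5000; z_E = (5.46 − 5.67)/1.51 = -0.1391; E_A = (-0.5000 − (-0.1391))/√2 = -0.2552.
Condition B: z_P = (89.1 − 69.7)/12.8 = 1.5156; z_E = (3.42 − 5.67)/1.51 = -1.4901; E_B = (1.5156 − (-1.4901))/√2 = 2.1254.
E_A − E_B = -0.2552 − 2.1254 = -2.3806 ≈ -2.38.

-2.38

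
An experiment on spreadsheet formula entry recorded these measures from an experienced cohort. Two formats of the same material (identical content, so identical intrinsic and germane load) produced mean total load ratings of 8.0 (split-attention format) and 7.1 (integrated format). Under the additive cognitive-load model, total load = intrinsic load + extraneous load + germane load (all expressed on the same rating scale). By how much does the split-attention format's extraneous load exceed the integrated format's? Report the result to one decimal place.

0.9

Intrinsic and germane load are equal across formats, so the difference in total load equals the difference in extraneous load.
Extraneous-load difference = 8.0 − 7.1 = 0.9.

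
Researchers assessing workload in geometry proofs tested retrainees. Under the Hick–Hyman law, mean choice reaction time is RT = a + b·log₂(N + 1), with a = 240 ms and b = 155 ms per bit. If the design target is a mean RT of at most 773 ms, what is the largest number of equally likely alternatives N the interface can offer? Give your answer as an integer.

Set 240 + 155·log₂(N + 1) ≤ 773.
log₂(N + 1) ≤ (773 − 240) / 155 = 3.4387.
N + 1 ≤ 2^3.4387 = 10.8431.
N ≤ 9.8431, so the largest integer N is 9.

9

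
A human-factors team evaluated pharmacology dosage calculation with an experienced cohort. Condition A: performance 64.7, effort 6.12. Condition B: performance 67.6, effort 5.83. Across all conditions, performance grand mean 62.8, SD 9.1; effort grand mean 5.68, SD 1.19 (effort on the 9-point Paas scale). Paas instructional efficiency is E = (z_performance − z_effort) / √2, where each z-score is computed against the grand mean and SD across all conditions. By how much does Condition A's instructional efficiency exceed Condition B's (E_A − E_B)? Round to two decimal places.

-0.40

Condition A: z_P = (64.7 − 62.8)/9.1 = 0.2088; z_E = (6.12 − 5.68)/1.19 = 0.3697; E_A = (0.2088 − 0.3697)/√2 = -0.1138.
Condition B: z_P = (67.6 − 62.8)/9.1 = 0.5275; z_E = (5.83 − 5.68)/1.19 = 0.1261; E_B = (0.5275 − 0.1261)/√2 = 0.2838.
E_A − E_B = -0.1138 − 0.2838 = -0.3976 ≈ -0.40.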